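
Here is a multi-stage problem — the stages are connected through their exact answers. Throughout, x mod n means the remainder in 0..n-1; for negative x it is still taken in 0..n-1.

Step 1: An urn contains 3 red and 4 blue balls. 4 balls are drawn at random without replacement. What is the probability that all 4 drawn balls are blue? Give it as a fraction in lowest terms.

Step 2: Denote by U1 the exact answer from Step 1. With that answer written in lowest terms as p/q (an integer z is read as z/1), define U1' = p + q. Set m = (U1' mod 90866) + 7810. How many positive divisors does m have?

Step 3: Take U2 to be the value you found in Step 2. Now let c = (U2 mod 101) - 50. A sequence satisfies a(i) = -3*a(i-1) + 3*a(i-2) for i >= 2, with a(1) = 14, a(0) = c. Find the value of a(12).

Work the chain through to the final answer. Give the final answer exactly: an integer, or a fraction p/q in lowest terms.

-96996366

Step 1: total draws C(7,4) = 35; favorable C(4,4) = 1; P = 1/35; answer 1/35
Step 2: U1 = 1/35; threaded value p + q = 36; m = 7846; 7846 = 2 * 3923; number of divisors = (1+1) * (1+1) = 4; answer 4
Step 3: U2 = 4; c = -46; a(2) = -3*(14) + 3*(-46) = -180; iterating: a(2)=-180, a(3)=582, a(4)=-2286, a(5)=8604, a(6)=-32670, a(7)=123822, a(8)=-469476, a(9)=1779894, a(10)=-6748110, a(11)=25584012, a(12)=-96996366; answer -96996366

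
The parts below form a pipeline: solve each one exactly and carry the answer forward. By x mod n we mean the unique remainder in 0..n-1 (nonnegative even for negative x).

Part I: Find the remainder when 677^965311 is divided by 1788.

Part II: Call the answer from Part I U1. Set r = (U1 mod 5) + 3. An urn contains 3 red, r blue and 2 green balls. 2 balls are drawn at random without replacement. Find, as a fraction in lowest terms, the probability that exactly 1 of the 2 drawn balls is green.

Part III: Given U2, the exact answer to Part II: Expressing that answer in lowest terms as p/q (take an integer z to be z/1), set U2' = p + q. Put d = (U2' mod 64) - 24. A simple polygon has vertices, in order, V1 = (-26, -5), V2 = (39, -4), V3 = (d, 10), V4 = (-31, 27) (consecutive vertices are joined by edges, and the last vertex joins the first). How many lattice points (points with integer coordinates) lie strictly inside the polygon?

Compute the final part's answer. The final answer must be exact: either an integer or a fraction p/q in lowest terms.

1221

Part I: squarings mod 1788: 677^1=677, 677^2=601, 677^4=25, 677^8=625, 677^16=841, 677^32=1021, 677^64=37, 677^128=1369, 677^256=337, 677^512=925, 677^1024=961, 677^2048=913, 677^4096=361, 677^8192=1585, 677^16384=85, 677^32768=73, 677^65536=1753, 677^131072=1225, 677^262144=493, 677^524288=1669; 677^965311 = 677^1 * 677^2 * 677^4 * 677^8 * 677^16 * 677^32 * 677^128 * 677^512 * 677^2048 * 677^4096 * 677^8192 * 677^32768 * 677^131072 * 677^262144 * 677^524288 = 629 (mod 1788); answer 629
Part II: U1 = 629; r = 7; total draws C(12,2) = 66; favorable C(2,1)*C(10,1) = 20; P = 10/33; answer 10/33
Part III: U2 = 10/33; threaded value p + q = 43; d = 19; cross terms: (-26*-4 - 39*-5)=299, (39*10 - 19*-4)=466, (19*27 - -31*10)=823, (-31*-5 - -26*27)=857; twice the area = |2445| = 2445; area = 2445/2; boundary points = 1 + 2 + 1 + 1 = 5; strictly interior points = area - boundary/2 + 1 = 1221; answer 1221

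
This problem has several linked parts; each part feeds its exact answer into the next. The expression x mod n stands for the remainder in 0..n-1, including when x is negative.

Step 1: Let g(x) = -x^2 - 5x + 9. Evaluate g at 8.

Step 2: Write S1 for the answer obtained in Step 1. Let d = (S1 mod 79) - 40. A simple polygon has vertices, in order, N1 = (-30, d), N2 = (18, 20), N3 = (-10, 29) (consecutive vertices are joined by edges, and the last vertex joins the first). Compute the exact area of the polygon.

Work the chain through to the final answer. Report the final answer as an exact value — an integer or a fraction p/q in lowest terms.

174

Step 1: -1*(8)^2 - 5*(8)^1 + 9 = (-64) + (-40) + (9) = -95; answer -95
Step 2: S1 = -95; d = 23; cross terms: (-30*20 - 18*23)=-1014, (18*29 - -10*20)=722, (-10*23 - -30*29)=640; twice the area = |348| = 348; area = 174; answer 174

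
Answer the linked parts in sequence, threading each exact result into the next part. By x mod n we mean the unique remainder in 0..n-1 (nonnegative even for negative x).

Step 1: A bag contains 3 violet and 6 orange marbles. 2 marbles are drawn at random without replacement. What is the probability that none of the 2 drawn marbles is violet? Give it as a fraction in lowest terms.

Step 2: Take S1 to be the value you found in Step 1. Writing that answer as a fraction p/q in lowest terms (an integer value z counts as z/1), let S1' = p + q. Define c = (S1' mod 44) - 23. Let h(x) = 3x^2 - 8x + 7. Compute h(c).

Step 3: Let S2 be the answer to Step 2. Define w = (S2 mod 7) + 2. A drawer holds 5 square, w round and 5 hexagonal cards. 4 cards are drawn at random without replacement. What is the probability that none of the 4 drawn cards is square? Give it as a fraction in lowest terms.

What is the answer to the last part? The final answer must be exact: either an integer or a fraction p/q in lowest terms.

Step 1: total draws C(9,2) = 36; favorable C(6,2) = 15; P = 5/12; answer 5/12
Step 2: S1 = 5/12; threaded value p + q = 17; c = -6; 3*(-6)^2 - 8*(-6)^1 + 7 = (108) + (48) + (7) = 163; answer 163
Step 3: S2 = 163; w = 4; total draws C(14,4) = 1001; favorable C(9,4) = 126; P = 18/143; answer 18/143

18/143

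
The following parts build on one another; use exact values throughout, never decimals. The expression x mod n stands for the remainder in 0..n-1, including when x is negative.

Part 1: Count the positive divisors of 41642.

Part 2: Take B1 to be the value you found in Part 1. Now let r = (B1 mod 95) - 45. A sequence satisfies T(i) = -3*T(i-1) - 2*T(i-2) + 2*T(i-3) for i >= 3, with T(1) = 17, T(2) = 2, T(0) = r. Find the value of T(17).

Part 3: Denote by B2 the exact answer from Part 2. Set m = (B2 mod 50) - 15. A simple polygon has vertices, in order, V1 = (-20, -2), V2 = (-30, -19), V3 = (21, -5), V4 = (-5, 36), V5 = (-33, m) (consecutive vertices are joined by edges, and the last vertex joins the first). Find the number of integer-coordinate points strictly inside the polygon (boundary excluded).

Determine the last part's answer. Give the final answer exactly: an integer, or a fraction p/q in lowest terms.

Part 1: 41642 = 2 * 47 * 443; number of divisors = (1+1) * (1+1) * (1+1) = 8; answer 8
Part 2: B1 = 8; r = -37; T(3) = -3*(2) - 2*(17) + 2*(-37) = -114; iterating: T(3)=-114, T(4)=372, T(5)=-884, T(6)=1680, T(7)=-2528, T(8)=2456, T(9)=1048, T(10)=-13112, T(11)=42152, T(12)=-98136, T(13)=183880, T(14)=-271064, T(15)=249160, T(16)=162408, T(17)=-1527672; answer -1527672
Part 3: B2 = -1527672; m = 13; cross terms: (-20*-19 - -30*-2)=320, (-30*-5 - 21*-19)=549, (21*36 - -5*-5)=731, (-5*13 - -33*36)=1123, (-33*-2 - -20*13)=326; twice the area = |3049| = 3049; area = 3049/2; boundary points = 1 + 1 + 1 + 1 + 1 = 5; strictly interior points = area - boundary/2 + 1 = 1523; answer 1523

1523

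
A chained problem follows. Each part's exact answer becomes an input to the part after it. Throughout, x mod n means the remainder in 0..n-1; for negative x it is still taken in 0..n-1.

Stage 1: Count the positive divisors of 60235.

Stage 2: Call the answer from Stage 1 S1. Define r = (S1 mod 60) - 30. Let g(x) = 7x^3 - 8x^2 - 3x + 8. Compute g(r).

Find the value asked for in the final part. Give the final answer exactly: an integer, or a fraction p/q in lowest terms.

-78334

Stage 1: 60235 = 5 * 7 * 1721; number of divisors = (1+1) * (1+1) * (1+1) = 8; answer 8
Stage 2: S1 = 8; r = -22; 7*(-22)^3 - 8*(-22)^2 - 3*(-22)^1 + 8 = (-74536) + (-3872) + (66) + (8) = -78334; answer -78334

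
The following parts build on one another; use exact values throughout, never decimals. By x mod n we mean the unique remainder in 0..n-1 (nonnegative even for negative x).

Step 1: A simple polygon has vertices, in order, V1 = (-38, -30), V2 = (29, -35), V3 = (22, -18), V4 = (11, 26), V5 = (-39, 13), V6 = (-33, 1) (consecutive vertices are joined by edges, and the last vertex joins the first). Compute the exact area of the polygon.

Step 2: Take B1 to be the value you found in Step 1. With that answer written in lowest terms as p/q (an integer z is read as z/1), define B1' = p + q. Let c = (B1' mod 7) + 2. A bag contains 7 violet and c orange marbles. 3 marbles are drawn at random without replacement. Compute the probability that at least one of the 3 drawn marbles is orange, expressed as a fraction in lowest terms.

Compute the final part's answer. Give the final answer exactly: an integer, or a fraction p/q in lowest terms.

Step 1: cross terms: (-38*-35 - 29*-30)=2200, (29*-18 - 22*-35)=248, (22*26 - 11*-18)=770, (11*13 - -39*26)=1157, (-39*1 - -33*13)=390, (-33*-30 - -38*1)=1028; twice the area = |5793| = 5793; area = 5793/2; answer 5793/2
Step 2: B1 = 5793/2; threaded value p + q = 5795; c = 8; total draws C(15,3) = 455; complement C(7,3) = 35; favorable 455 - 35 = 420; P = 12/13; answer 12/13

12/13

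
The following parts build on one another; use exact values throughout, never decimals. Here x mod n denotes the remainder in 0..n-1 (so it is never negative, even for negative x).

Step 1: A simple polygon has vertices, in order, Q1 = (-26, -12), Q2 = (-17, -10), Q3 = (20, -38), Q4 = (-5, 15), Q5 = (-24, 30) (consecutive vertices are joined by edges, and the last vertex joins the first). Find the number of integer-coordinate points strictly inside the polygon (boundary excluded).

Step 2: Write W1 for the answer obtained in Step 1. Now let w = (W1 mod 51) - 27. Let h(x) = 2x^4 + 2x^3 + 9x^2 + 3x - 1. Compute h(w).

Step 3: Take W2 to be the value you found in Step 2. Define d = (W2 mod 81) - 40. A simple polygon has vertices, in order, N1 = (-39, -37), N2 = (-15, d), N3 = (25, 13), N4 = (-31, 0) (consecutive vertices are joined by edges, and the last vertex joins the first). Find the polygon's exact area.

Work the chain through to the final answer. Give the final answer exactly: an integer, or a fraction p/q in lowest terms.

560

Step 1: cross terms: (-26*-10 - -17*-12)=56, (-17*-38 - 20*-10)=846, (20*15 - -5*-38)=110, (-5*30 - -24*15)=210, (-24*-12 - -26*30)=1068; twice the area = |2290| = 2290; area = 1145; boundary points = 1 + 1 + 1 + 1 + 2 = 6; strictly interior points = area - boundary/2 + 1 = 1143; answer 1143
Step 2: W1 = 1143; w = -6; 2*(-6)^4 + 2*(-6)^3 + 9*(-6)^2 + 3*(-6)^1 - 1 = (2592) + (-432) + (324) + (-18) + (-1) = 2465; answer 2465
Step 3: W2 = 2465; d = -5; cross terms: (-39*-5 - -15*-37)=-360, (-15*13 - 25*-5)=-70, (25*0 - -31*13)=403, (-31*-37 - -39*0)=1147; twice the area = |1120| = 1120; area = 560; answer 560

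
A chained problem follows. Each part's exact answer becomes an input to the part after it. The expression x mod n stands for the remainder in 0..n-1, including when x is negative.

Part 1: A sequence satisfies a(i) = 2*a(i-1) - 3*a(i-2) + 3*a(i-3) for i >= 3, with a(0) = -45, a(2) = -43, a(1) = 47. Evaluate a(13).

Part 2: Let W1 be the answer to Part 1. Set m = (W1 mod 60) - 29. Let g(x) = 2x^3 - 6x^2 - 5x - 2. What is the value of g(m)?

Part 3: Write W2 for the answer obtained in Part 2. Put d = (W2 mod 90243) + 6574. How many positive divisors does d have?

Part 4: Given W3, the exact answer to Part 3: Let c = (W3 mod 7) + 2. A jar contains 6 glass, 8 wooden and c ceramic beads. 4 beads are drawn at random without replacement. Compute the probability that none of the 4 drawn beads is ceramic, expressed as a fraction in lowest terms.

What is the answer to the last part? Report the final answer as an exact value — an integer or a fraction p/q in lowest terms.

1001/3060

Part 1: a(3) = 2*(-43) - 3*(47) + 3*(-45) = -362; iterating: a(3)=-362, a(4)=-454, a(5)=49, a(6)=374, a(7)=-761, a(8)=-2497, a(9)=-1589, a(10)=2030, a(11)=1336, a(12)=-8185, a(13)=-14288; answer -14288
Part 2: W1 = -14288; m = 23; 2*(23)^3 - 6*(23)^2 - 5*(23)^1 - 2 = (24334) + (-3174) + (-115) + (-2) = 21043; answer 21043
Part 3: W2 = 21043; d = 27617; 27617 is prime, so its only divisors are 1 and 27617; count = 2; answer 2
Part 4: W3 = 2; c = 4; total draws C(18,4) = 3060; favorable C(14,4) = 1001; P = 1001/3060; answer 1001/3060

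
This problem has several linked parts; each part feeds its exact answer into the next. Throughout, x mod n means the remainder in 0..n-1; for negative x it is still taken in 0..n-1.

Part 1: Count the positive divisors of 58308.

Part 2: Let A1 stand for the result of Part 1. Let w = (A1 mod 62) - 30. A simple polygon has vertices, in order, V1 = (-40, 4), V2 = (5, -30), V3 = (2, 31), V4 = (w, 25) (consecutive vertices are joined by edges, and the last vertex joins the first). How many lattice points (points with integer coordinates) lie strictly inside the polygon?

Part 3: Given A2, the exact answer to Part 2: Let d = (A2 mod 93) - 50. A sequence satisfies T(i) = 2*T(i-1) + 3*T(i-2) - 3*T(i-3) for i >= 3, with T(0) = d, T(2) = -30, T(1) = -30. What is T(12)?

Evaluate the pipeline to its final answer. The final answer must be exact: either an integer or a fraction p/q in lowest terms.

84690

Part 1: 58308 = 2^2 * 3 * 43 * 113; number of divisors = (2+1) * (1+1) * (1+1) * (1+1) = 24; answer 24
Part 2: A1 = 24; w = -6; cross terms: (-40*-30 - 5*4)=1180, (5*31 - 2*-30)=215, (2*25 - -6*31)=236, (-6*4 - -40*25)=976; twice the area = |2607| = 2607; area = 2607/2; boundary points = 1 + 1 + 2 + 1 = 5; strictly interior points = area - boundary/2 + 1 = 1302; answer 1302
Part 3: A2 = 1302; d = -50; T(3) = 2*(-30) + 3*(-30) - 3*(-50) = 0; iterating: T(3)=0, T(4)=0, T(5)=90, T(6)=180, T(7)=630, T(8)=1530, T(9)=4410, T(10)=11520, T(11)=31680, T(12)=84690; answer 84690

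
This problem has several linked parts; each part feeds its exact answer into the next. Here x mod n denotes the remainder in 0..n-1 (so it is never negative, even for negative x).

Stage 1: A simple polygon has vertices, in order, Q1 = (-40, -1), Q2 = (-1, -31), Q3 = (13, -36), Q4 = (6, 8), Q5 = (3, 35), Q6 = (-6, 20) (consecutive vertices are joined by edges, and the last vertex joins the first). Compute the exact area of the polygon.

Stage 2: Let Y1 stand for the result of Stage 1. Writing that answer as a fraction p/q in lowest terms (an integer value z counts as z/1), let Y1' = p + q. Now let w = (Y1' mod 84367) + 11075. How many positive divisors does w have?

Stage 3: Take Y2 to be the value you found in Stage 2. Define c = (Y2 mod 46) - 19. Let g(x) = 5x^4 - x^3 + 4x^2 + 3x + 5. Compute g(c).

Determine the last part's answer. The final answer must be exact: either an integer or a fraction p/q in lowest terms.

Stage 1: cross terms: (-40*-31 - -1*-1)=1239, (-1*-36 - 13*-31)=439, (13*8 - 6*-36)=320, (6*35 - 3*8)=186, (3*20 - -6*35)=270, (-6*-1 - -40*20)=806; twice the area = |3260| = 3260; area = 1630; answer 1630
Stage 2: Y1 = 1630; threaded value p + q = 1631; w = 12706; 12706 = 2 * 6353; number of divisors = (1+1) * (1+1) = 4; answer 4
Stage 3: Y2 = 4; c = -15; 5*(-15)^4 - 1*(-15)^3 + 4*(-15)^2 + 3*(-15)^1 + 5 = (253125) + (3375) + (900) + (-45) + (5) = 257360; answer 257360

257360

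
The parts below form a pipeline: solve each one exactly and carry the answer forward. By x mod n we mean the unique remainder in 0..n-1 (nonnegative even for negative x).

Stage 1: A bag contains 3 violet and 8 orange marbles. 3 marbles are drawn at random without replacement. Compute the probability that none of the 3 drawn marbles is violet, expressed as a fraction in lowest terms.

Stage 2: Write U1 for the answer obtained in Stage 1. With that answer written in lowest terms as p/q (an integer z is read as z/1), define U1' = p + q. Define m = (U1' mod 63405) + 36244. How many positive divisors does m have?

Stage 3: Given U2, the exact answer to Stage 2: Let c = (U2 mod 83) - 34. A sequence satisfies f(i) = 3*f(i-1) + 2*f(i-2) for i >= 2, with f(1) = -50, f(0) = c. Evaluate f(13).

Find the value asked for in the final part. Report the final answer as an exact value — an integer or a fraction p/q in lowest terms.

-183952130

Stage 1: total draws C(11,3) = 165; favorable C(8,3) = 56; P = 56/165; answer 56/165
Stage 2: U1 = 56/165; threaded value p + q = 221; m = 36465; 36465 = 3 * 5 * 11 * 13 * 17; number of divisors = (1+1) * (1+1) * (1+1) * (1+1) * (1+1) = 32; answer 32
Stage 3: U2 = 32; c = -2; f(2) = 3*(-50) + 2*(-2) = -154; iterating: f(2)=-154, f(3)=-562, f(4)=-1994, f(5)=-7106, f(6)=-25306, f(7)=-90130, f(8)=-321002, f(9)=-1143266, f(10)=-4071802, f(11)=-14501938, f(12)=-51649418, f(13)=-183952130; answer -183952130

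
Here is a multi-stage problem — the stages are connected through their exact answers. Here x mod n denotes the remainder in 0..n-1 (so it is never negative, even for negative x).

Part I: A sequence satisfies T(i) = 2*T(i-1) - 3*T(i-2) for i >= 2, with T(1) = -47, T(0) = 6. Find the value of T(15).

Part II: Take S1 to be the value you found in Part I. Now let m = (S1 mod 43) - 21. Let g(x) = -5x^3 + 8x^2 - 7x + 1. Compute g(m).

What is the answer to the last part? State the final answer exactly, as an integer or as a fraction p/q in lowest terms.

87

Part I: T(2) = 2*(-47) - 3*(6) = -112; iterating: T(2)=-112, T(3)=-83, T(4)=170, T(5)=589, T(6)=668, T(7)=-431, T(8)=-2866, T(9)=-4439, T(10)=-280, T(11)=12757, T(12)=26354, T(13)=14437, T(14)=-50188, T(15)=-143687; answer -143687
Part II: S1 = -143687; m = -2; -5*(-2)^3 + 8*(-2)^2 - 7*(-2)^1 + 1 = (40) + (32) + (14) + (1) = 87; answer 87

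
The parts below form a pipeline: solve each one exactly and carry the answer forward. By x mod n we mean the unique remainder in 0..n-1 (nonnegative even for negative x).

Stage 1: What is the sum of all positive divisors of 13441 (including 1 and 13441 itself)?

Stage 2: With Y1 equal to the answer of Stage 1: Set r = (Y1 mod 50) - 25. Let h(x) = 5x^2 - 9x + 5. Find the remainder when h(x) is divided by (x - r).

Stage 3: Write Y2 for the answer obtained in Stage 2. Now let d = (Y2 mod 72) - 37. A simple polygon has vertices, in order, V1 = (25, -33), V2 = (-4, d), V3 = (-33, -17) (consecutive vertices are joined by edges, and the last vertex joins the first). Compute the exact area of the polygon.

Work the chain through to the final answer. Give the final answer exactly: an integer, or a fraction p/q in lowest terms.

Stage 1: 13441 is prime, so its only divisors are 1 and 13441; sigma = 1 + 13441 = 13442; answer 13442
Stage 2: Y1 = 13442; r = 17; remainder = value at the root: 5*(17)^2 - 9*(17)^1 + 5 = (1445) + (-153) + (5) = 1297; answer 1297
Stage 3: Y2 = 1297; d = -36; cross terms: (25*-36 - -4*-33)=-1032, (-4*-17 - -33*-36)=-1120, (-33*-33 - 25*-17)=1514; twice the area = |-638| = 638; area = 319; answer 319

319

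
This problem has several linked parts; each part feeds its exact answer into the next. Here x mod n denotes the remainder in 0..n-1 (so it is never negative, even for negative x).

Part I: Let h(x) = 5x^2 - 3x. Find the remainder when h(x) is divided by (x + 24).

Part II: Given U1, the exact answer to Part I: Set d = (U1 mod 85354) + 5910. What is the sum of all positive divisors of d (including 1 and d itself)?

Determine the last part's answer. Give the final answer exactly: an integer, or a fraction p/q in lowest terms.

20352

Part I: remainder = value at the root: 5*(-24)^2 - 3*(-24)^1 = (2880) + (72) = 2952; answer 2952
Part II: U1 = 2952; d = 8862; 8862 = 2 * 3 * 7 * 211; sigma = (1 + 2) * (1 + 3) * (1 + 7) * (1 + 211) = 3 * 4 * 8 * 212 = 20352; answer 20352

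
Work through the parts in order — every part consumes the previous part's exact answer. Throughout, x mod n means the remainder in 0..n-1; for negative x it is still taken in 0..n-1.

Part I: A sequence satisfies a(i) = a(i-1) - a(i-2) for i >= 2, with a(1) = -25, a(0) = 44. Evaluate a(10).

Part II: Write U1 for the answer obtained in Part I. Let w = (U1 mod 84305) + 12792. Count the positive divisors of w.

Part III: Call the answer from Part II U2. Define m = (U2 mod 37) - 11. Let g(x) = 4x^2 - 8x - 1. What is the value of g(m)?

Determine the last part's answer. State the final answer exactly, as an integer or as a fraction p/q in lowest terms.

251

Part I: a(2) = 1*(-25) - 1*(44) = -69; iterating: a(2)=-69, a(3)=-44, a(4)=25, a(5)=69, a(6)=44, a(7)=-25, a(8)=-69, a(9)=-44, a(10)=25; answer 25
Part II: U1 = 25; w = 12817; 12817 = 7 * 1831; number of divisors = (1+1) * (1+1) = 4; answer 4
Part III: U2 = 4; m = -7; 4*(-7)^2 - 8*(-7)^1 - 1 = (196) + (56) + (-1) = 251; answer 251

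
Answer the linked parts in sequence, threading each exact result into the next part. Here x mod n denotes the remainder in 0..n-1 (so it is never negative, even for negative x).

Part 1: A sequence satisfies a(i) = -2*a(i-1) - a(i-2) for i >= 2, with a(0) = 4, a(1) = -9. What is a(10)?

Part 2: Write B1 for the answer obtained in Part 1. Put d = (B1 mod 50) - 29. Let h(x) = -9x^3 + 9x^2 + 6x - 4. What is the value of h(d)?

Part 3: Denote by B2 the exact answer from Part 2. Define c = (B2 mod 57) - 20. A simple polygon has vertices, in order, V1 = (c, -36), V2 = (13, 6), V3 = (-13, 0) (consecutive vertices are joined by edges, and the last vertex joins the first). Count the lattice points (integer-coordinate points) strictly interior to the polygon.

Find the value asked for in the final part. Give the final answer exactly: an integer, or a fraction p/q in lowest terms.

Part 1: a(2) = -2*(-9) - 1*(4) = 14; iterating: a(2)=14, a(3)=-19, a(4)=24, a(5)=-29, a(6)=34, a(7)=-39, a(8)=44, a(9)=-49, a(10)=54; answer 54
Part 2: B1 = 54; d = -25; -9*(-25)^3 + 9*(-25)^2 + 6*(-25)^1 - 4 = (140625) + (5625) + (-150) + (-4) = 146096; answer 146096
Part 3: B2 = 146096; c = -15; cross terms: (-15*6 - 13*-36)=378, (13*0 - -13*6)=78, (-13*-36 - -15*0)=468; twice the area = |924| = 924; area = 462; boundary points = 14 + 2 + 2 = 18; strictly interior points = area - boundary/2 + 1 = 454; answer 454

454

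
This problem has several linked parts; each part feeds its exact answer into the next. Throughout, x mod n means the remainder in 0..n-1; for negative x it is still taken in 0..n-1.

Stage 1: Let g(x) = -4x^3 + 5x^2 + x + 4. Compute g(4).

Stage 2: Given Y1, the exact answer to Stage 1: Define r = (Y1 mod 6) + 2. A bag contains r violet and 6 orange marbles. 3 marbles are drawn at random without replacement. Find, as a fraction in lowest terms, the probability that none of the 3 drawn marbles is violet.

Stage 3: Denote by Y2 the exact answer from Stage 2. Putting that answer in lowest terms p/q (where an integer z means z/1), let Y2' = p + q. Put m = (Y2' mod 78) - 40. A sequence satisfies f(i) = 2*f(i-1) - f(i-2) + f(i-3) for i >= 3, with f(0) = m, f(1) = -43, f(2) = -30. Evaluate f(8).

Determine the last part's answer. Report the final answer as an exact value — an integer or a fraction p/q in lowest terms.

-875

Stage 1: -4*(4)^3 + 5*(4)^2 + 1*(4)^1 + 4 = (-256) + (80) + (4) + (4) = -168; answer -168
Stage 2: Y1 = -168; r = 2; total draws C(8,3) = 56; favorable C(6,3) = 20; P = 5/14; answer 5/14
Stage 3: Y2 = 5/14; threaded value p + q = 19; m = -21; f(3) = 2*(-30) - 1*(-43) + 1*(-21) = -38; iterating: f(3)=-38, f(4)=-89, f(5)=-170, f(6)=-289, f(7)=-497, f(8)=-875; answer -875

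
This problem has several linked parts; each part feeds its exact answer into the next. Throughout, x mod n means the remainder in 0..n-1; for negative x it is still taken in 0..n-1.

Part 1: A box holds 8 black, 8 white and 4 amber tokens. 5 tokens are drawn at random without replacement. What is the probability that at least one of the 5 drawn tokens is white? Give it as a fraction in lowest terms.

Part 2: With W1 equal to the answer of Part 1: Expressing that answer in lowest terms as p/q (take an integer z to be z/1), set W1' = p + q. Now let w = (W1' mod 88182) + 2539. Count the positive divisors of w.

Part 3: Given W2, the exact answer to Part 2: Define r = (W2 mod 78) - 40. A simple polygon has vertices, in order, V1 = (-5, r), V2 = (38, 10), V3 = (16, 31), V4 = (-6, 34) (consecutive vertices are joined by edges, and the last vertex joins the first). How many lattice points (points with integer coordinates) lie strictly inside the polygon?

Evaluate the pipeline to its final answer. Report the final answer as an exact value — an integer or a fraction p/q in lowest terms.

1549

Part 1: total draws C(20,5) = 15504; complement C(12,5) = 792; favorable 15504 - 792 = 14712; P = 613/646; answer 613/646
Part 2: W1 = 613/646; threaded value p + q = 1259; w = 3798; 3798 = 2 * 3^2 * 211; number of divisors = (1+1) * (2+1) * (1+1) = 12; answer 12
Part 3: W2 = 12; r = -28; cross terms: (-5*10 - 38*-28)=1014, (38*31 - 16*10)=1018, (16*34 - -6*31)=730, (-6*-28 - -5*34)=338; twice the area = |3100| = 3100; area = 1550; boundary points = 1 + 1 + 1 + 1 = 4; strictly interior points = area - boundary/2 + 1 = 1549; answer 1549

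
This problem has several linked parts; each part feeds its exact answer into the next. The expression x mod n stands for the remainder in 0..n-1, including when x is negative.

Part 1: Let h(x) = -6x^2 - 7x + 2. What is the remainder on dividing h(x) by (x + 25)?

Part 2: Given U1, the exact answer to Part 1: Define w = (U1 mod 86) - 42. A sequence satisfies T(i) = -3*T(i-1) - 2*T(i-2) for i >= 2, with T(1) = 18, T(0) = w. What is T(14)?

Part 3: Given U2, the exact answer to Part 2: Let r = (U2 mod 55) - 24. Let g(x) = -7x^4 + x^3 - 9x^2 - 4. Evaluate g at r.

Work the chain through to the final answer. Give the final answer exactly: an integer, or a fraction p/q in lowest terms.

Part 1: remainder = value at the root: -6*(-25)^2 - 7*(-25)^1 + 2 = (-3750) + (175) + (2) = -3573; answer -3573
Part 2: U1 = -3573; w = -3; T(2) = -3*(18) - 2*(-3) = -48; iterating: T(2)=-48, T(3)=108, T(4)=-228, T(5)=468, T(6)=-948, T(7)=1908, T(8)=-3828, T(9)=7668, T(10)=-15348, T(11)=30708, T(12)=-61428, T(13)=122868, T(14)=-245748; answer -245748
Part 3: U2 = -245748; r = 23; -7*(23)^4 + 1*(23)^3 - 9*(23)^2 - 4 = (-1958887) + (12167) + (-4761) + (-4) = -1951485; answer -1951485

-1951485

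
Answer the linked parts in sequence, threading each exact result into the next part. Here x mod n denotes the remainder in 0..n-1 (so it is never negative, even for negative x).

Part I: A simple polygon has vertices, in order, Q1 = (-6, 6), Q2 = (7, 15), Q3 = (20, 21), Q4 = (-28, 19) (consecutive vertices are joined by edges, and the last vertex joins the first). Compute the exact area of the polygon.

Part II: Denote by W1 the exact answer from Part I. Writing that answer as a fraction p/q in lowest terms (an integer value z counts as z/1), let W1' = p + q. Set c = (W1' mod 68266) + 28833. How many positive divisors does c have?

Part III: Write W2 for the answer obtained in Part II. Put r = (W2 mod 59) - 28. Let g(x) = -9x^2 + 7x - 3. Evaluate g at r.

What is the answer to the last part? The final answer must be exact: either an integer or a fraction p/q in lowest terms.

-1383

Part I: cross terms: (-6*15 - 7*6)=-132, (7*21 - 20*15)=-153, (20*19 - -28*21)=968, (-28*6 - -6*19)=-54; twice the area = |629| = 629; area = 629/2; answer 629/2
Part II: W1 = 629/2; threaded value p + q = 631; c = 29464; 29464 = 2^3 * 29 * 127; number of divisors = (3+1) * (1+1) * (1+1) = 16; answer 16
Part III: W2 = 16; r = -12; -9*(-12)^2 + 7*(-12)^1 - 3 = (-1296) + (-84) + (-3) = -1383; answer -1383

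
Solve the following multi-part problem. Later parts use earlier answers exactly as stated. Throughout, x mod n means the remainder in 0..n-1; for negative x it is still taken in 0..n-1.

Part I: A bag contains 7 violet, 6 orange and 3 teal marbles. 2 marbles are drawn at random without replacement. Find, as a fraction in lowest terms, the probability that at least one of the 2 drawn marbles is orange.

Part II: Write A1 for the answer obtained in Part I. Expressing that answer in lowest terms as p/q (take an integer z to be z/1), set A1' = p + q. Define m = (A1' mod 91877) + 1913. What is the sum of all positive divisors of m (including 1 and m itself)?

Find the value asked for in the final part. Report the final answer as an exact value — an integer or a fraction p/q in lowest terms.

Part I: total draws C(16,2) = 120; complement C(10,2) = 45; favorable 120 - 45 = 75; P = 5/8; answer 5/8
Part II: A1 = 5/8; threaded value p + q = 13; m = 1926; 1926 = 2 * 3^2 * 107; sigma = (1 + 2) * (1 + 3 + 9) * (1 + 107) = 3 * 13 * 108 = 4212; answer 4212

4212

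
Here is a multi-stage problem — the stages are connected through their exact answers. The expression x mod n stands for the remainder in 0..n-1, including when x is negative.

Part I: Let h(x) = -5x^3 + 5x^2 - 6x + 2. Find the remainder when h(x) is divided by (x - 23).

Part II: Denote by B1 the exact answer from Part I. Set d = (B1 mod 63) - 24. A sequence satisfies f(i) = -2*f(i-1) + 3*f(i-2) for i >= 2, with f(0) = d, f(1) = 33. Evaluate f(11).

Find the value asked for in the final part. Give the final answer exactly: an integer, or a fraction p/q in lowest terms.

1992903

Part I: remainder = value at the root: -5*(23)^3 + 5*(23)^2 - 6*(23)^1 + 2 = (-60835) + (2645) + (-138) + (2) = -58326; answer -58326
Part II: B1 = -58326; d = -12; f(2) = -2*(33) + 3*(-12) = -102; iterating: f(2)=-102, f(3)=303, f(4)=-912, f(5)=2733, f(6)=-8202, f(7)=24603, f(8)=-73812, f(9)=221433, f(10)=-664302, f(11)=1992903; answer 1992903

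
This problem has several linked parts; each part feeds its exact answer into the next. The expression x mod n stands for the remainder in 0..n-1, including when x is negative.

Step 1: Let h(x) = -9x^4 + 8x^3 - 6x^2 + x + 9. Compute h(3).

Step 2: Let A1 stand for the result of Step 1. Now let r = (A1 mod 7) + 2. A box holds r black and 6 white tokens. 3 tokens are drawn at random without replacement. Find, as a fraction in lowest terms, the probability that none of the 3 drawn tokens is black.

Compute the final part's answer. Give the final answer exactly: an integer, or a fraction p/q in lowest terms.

10/143

Step 1: -9*(3)^4 + 8*(3)^3 - 6*(3)^2 + 1*(3)^1 + 9 = (-729) + (216) + (-54) + (3) + (9) = -555; answer -555
Step 2: A1 = -555; r = 7; total draws C(13,3) = 286; favorable C(6,3) = 20; P = 10/143; answer 10/143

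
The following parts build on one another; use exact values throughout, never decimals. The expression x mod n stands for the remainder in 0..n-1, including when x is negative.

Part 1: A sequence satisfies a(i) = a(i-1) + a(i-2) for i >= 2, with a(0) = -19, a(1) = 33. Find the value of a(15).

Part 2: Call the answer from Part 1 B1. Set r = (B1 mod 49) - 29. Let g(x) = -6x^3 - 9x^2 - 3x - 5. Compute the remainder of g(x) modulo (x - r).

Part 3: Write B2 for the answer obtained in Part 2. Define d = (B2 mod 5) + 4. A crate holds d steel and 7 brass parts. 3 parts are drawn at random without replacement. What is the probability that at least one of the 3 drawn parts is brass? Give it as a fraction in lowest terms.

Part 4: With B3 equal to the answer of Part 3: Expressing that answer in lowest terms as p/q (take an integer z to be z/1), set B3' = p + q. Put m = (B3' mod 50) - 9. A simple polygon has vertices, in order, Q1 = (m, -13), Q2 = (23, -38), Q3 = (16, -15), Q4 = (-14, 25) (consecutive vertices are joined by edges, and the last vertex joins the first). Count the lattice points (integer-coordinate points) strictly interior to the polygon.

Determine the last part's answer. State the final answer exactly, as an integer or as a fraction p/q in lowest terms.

63

Part 1: a(2) = 1*(33) + 1*(-19) = 14; iterating: a(2)=14, a(3)=47, a(4)=61, a(5)=108, a(6)=169, a(7)=277, a(8)=446, a(9)=723, a(10)=1169, a(11)=1892, a(12)=3061, a(13)=4953, a(14)=8014, a(15)=12967; answer 12967
Part 2: B1 = 12967; r = 2; remainder = value at the root: -6*(2)^3 - 9*(2)^2 - 3*(2)^1 - 5 = (-48) + (-36) + (-6) + (-5) = -95; answer -95
Part 3: B2 = -95; d = 4; total draws C(11,3) = 165; complement C(4,3) = 4; favorable 165 - 4 = 161; P = 161/165; answer 161/165
Part 4: B3 = 161/165; threaded value p + q = 326; m = 17; cross terms: (17*-38 - 23*-13)=-347, (23*-15 - 16*-38)=263, (16*25 - -14*-15)=190, (-14*-13 - 17*25)=-243; twice the area = |-137| = 137; area = 137/2; boundary points = 1 + 1 + 10 + 1 = 13; strictly interior points = area - boundary/2 + 1 = 63; answer 63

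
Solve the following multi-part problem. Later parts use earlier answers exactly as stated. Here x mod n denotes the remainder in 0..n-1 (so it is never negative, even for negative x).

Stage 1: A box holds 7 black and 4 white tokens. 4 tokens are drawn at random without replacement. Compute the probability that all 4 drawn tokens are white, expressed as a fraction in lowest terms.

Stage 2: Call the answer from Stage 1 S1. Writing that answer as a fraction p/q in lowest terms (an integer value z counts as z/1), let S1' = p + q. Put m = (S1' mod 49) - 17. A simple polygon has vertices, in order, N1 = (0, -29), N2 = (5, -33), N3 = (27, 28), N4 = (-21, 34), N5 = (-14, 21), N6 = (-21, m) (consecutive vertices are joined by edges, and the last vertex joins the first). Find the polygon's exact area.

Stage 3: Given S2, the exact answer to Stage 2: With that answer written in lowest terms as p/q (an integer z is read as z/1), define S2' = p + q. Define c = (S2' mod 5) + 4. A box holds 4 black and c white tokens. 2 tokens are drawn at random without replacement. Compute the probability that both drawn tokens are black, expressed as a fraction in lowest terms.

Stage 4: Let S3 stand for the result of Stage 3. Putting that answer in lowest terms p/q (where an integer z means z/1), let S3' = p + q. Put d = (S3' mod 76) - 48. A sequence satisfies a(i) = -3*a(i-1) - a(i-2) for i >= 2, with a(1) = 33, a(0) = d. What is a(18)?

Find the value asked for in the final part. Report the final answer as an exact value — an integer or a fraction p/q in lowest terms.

Stage 1: total draws C(11,4) = 330; favorable C(4,4) = 1; P = 1/330; answer 1/330
Stage 2: S1 = 1/330; threaded value p + q = 331; m = 20; cross terms: (0*-33 - 5*-29)=145, (5*28 - 27*-33)=1031, (27*34 - -21*28)=1506, (-21*21 - -14*34)=35, (-14*20 - -21*21)=161, (-21*-29 - 0*20)=609; twice the area = |3487| = 3487; area = 3487/2; answer 3487/2
Stage 3: S2 = 3487/2; threaded value p + q = 3489; c = 8; total draws C(12,2) = 66; favorable C(4,2) = 6; P = 1/11; answer 1/11
Stage 4: S3 = 1/11; threaded value p + q = 12; d = -36; a(2) = -3*(33) - 1*(-36) = -63; iterating: a(2)=-63, a(3)=156, a(4)=-405, a(5)=1059, a(6)=-2772, a(7)=7257, a(8)=-18999, a(9)=49740, a(10)=-130221, a(11)=340923, a(12)=-892548, a(13)=2336721, a(14)=-6117615, a(15)=16016124, a(16)=-41930757, a(17)=109776147, a(18)=-287397684; answer -287397684

-287397684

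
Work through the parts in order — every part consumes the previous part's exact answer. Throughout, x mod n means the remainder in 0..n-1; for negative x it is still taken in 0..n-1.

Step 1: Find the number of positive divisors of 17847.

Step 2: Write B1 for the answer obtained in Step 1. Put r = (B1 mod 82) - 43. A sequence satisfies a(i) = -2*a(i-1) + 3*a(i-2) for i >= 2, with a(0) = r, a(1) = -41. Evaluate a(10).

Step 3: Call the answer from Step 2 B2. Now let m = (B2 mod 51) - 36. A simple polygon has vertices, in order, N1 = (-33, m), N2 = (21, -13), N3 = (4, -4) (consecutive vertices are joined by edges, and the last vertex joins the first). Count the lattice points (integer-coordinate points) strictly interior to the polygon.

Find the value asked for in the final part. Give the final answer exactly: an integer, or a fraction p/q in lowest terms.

Step 1: 17847 = 3^3 * 661; number of divisors = (3+1) * (1+1) = 8; answer 8
Step 2: B1 = 8; r = -35; a(2) = -2*(-41) + 3*(-35) = -23; iterating: a(2)=-23, a(3)=-77, a(4)=85, a(5)=-401, a(6)=1057, a(7)=-3317, a(8)=9805, a(9)=-29561, a(10)=88537; answer 88537
Step 3: B2 = 88537; m = -35; cross terms: (-33*-13 - 21*-35)=1164, (21*-4 - 4*-13)=-32, (4*-35 - -33*-4)=-272; twice the area = |860| = 860; area = 430; boundary points = 2 + 1 + 1 = 4; strictly interior points = area - boundary/2 + 1 = 429; answer 429

429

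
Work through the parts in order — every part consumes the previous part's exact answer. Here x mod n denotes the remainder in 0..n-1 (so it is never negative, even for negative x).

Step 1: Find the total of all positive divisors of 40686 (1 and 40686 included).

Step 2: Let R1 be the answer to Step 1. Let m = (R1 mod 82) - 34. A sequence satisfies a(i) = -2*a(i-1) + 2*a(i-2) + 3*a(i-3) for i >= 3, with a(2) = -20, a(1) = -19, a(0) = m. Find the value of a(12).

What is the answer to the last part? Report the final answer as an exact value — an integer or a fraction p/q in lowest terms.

Step 1: 40686 = 2 * 3 * 6781; sigma = (1 + 2) * (1 + 3) * (1 + 6781) = 3 * 4 * 6782 = 81384; answer 81384
Step 2: R1 = 81384; m = 6; a(3) = -2*(-20) + 2*(-19) + 3*(6) = 20; iterating: a(3)=20, a(4)=-137, a(5)=254, a(6)=-722, a(7)=1541, a(8)=-3764, a(9)=8444, a(10)=-19793, a(11)=45182, a(12)=-104618; answer -104618

-104618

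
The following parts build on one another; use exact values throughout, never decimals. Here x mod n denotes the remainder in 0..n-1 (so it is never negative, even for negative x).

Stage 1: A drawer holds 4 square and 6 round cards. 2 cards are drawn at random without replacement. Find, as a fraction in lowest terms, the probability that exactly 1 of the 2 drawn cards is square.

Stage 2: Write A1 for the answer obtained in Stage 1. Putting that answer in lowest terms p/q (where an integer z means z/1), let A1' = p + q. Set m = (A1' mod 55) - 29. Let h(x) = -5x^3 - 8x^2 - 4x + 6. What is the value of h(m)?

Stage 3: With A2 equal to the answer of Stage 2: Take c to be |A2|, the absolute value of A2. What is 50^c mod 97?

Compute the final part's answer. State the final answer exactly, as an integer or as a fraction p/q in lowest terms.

Stage 1: total draws C(10,2) = 45; favorable C(4,1)*C(6,1) = 24; P = 8/15; answer 8/15
Stage 2: A1 = 8/15; threaded value p + q = 23; m = -6; -5*(-6)^3 - 8*(-6)^2 - 4*(-6)^1 + 6 = (1080) + (-288) + (24) + (6) = 822; answer 822
Stage 3: A2 = 822; c = 822; squarings mod 97: 50^1=50, 50^2=75, 50^4=96, 50^8=1, 50^16=1, 50^32=1, 50^64=1, 50^128=1, 50^256=1, 50^512=1; 50^822 = 50^2 * 50^4 * 50^16 * 50^32 * 50^256 * 50^512 = 22 (mod 97); answer 22

22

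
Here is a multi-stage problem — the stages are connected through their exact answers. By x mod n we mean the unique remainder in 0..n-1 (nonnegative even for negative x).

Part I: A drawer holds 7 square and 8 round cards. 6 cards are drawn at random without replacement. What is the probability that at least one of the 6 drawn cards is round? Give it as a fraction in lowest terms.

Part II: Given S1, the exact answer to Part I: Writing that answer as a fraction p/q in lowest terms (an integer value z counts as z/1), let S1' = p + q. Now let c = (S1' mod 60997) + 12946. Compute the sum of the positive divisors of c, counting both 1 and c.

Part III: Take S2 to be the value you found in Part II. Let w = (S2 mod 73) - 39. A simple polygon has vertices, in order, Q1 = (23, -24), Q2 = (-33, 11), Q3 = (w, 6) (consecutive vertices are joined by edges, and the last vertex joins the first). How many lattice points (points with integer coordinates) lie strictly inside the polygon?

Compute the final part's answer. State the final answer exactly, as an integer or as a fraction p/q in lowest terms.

727

Part I: total draws C(15,6) = 5005; complement C(7,6) = 7; favorable 5005 - 7 = 4998; P = 714/715; answer 714/715
Part II: S1 = 714/715; threaded value p + q = 1429; c = 14375; 14375 = 5^4 * 23; sigma = (1 + 5 + 25 + 125 + 625) * (1 + 23) = 781 * 24 = 18744; answer 18744
Part III: S2 = 18744; w = 17; cross terms: (23*11 - -33*-24)=-539, (-33*6 - 17*11)=-385, (17*-24 - 23*6)=-546; twice the area = |-1470| = 1470; area = 735; boundary points = 7 + 5 + 6 = 18; strictly interior points = area - boundary/2 + 1 = 727; answer 727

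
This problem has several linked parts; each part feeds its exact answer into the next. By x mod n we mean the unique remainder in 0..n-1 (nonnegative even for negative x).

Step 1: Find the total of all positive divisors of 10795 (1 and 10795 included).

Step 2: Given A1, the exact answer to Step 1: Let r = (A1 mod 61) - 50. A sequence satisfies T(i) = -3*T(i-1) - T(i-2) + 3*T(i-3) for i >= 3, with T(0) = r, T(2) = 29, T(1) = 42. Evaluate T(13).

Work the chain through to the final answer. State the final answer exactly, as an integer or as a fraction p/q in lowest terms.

112788

Step 1: 10795 = 5 * 17 * 127; sigma = (1 + 5) * (1 + 17) * (1 + 127) = 6 * 18 * 128 = 13824; answer 13824
Step 2: A1 = 13824; r = -12; T(3) = -3*(29) - 1*(42) + 3*(-12) = -165; iterating: T(3)=-165, T(4)=592, T(5)=-1524, T(6)=3485, T(7)=-7155, T(8)=13408, T(9)=-22614, T(10)=32969, T(11)=-36069, T(12)=7396, T(13)=112788; answer 112788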